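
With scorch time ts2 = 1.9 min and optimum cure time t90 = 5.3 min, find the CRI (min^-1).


CRI = 100 / (t90 - ts2)
= 100 / (5.3 - 1.9)
= 100 / 3.4
= 29.41 min^-1

29.41 min^-1


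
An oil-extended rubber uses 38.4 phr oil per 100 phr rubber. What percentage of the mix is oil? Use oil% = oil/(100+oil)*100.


Oil % = oil / (100 + oil) * 100
= 38.4 / (100 + 38.4) * 100
= 38.4 / 138.4 * 100
= 27.75%

27.75%


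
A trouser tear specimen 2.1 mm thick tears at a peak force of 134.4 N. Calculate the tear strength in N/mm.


Tear strength = force / thickness
= 134.4 / 2.1
= 64.0 N/mm

64.0 N/mm


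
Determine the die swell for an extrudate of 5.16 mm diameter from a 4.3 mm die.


Die swell ratio = D_extrudate / D_die
= 5.16 / 4.3
= 1.2

Die swell = 1.2


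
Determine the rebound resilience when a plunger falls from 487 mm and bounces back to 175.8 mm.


Resilience = h_rebound / h_drop * 100
= 175.8 / 487 * 100
= 36.1%

36.1%


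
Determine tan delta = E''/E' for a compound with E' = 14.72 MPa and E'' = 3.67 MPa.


tan delta = E'' / E'
= 3.67 / 14.72
= 0.2493

tan delta = 0.2493


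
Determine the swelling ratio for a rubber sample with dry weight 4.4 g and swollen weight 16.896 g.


Q = W_swollen / W_dry
Q = 16.896 / 4.4
Q = 3.84

Q = 3.84


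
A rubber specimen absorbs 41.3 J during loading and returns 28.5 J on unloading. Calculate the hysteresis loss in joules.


Hysteresis loss = loading - unloading
= 41.3 - 28.5
= 12.8 J

12.8 J


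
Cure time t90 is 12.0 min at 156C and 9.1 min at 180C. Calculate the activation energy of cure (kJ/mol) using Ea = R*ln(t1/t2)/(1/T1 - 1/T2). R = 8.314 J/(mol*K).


T1 = 429.15 K, T2 = 453.15 K
1/T1 - 1/T2 = 1.2341e-04
ln(t1/t2) = ln(12.0/9.1) = 0.2766
Ea = 8.314 * 0.2766 / 1.2341e-04 = 18635.9985 J/mol
Ea = 18.64 kJ/mol

18.64 kJ/mol


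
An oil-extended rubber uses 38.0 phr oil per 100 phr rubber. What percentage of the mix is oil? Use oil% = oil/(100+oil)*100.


Oil % = oil / (100 + oil) * 100
= 38.0 / (100 + 38.0) * 100
= 38.0 / 138.0 * 100
= 27.54%

27.54%


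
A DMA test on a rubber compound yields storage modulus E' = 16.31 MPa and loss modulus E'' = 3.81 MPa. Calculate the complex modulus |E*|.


|E*| = sqrt(E'^2 + E''^2)
= sqrt(16.31^2 + 3.81^2)
= sqrt(266.0161 + 14.5161)
= 16.749 MPa

16.749 MPa


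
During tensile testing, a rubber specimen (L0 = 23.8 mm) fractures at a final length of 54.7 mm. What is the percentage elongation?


Elongation = (Lf - L0) / L0 * 100
= (54.7 - 23.8) / 23.8 * 100
= 30.9 / 23.8 * 100
= 129.8%

129.8%


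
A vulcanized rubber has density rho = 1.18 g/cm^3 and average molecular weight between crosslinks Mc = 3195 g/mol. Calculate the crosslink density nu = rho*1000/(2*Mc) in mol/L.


nu = rho * 1000 / (2 * Mc)
nu = 1.18 * 1000 / (2 * 3195)
nu = 1180.0 / 6390
nu = 0.1847 mol/L

0.1847 mol/L


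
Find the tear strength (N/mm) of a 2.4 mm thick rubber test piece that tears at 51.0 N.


Tear strength = force / thickness
= 51.0 / 2.4
= 21.25 N/mm

21.25 N/mm


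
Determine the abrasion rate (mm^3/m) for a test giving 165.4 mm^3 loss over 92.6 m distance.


Rate = volume_loss / distance
= 165.4 / 92.6
= 1.786 mm^3/m

1.786 mm^3/m


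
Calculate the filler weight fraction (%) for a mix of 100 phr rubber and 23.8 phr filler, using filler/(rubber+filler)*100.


Filler % = filler / (rubber + filler) * 100
= 23.8 / (100 + 23.8) * 100
= 23.8 / 123.8 * 100
= 19.22%

19.22%


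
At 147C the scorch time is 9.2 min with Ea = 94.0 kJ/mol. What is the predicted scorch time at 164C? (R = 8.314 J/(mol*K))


Convert temperatures: T1 = 147 + 273.15 = 420.15 K, T2 = 164 + 273.15 = 437.15 K
ts2_new = 9.2 * exp(94000 / 8.314 * (1/437.15 - 1/420.15))
1/T2 - 1/T1 = -9.2558e-05
ts2_new = 3.23 min

3.23 min


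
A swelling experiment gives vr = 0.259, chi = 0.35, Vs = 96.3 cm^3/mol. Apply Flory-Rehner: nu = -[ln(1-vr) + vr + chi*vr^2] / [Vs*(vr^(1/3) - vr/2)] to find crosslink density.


ln(1 - vr) = ln(1 - 0.259) = -0.2998
Numerator = -((-0.2998) + 0.259 + 0.35 * 0.259^2) = 0.0173
Denominator = 96.3 * (0.259^(1/3) - 0.259/2) = 48.9138
nu = 0.0173 / 48.9138 = 3.5320e-04 mol/cm^3

3.5320e-04 mol/cm^3


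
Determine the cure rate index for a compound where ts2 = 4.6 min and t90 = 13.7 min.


CRI = 100 / (t90 - ts2)
= 100 / (13.7 - 4.6)
= 100 / 9.1
= 10.99 min^-1

10.99 min^-1


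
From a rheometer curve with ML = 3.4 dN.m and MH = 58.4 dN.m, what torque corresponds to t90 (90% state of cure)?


M90 = ML + 0.9 * (MH - ML)
M90 = 3.4 + 0.9 * (58.4 - 3.4)
M90 = 3.4 + 0.9 * 55.0
M90 = 52.9 dN.m

52.9 dN.m


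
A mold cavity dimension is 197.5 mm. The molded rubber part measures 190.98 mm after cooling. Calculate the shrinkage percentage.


Shrinkage = (mold - part) / mold * 100
= (197.5 - 190.98) / 197.5 * 100
= 6.52 / 197.5 * 100
= 3.3%

3.3%


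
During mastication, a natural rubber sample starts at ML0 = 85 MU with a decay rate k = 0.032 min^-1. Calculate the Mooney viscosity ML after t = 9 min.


ML = ML0 * exp(-k * t)
ML = 85 * exp(-0.032 * 9)
ML = 85 * 0.7498
ML = 63.73 MU

63.73 MU


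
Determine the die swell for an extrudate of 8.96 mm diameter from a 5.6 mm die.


Die swell ratio = D_extrudate / D_die
= 8.96 / 5.6
= 1.6

Die swell = 1.6


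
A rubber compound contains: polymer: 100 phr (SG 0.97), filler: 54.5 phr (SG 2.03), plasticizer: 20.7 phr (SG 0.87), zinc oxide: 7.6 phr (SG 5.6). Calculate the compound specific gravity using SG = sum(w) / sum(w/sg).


Sum of weights = 182.8
Volume contributions:
  polymer: 100/0.97 = 103.0928
  filler: 54.5/2.03 = 26.8473
  plasticizer: 20.7/0.87 = 23.7931
  zinc oxide: 7.6/5.6 = 1.3571
Sum of volumes = 155.0903
SG = 182.8 / 155.0903 = 1.179

SG = 1.179


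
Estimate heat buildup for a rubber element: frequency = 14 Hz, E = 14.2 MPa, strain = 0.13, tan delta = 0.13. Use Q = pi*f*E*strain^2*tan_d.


Q = pi * f * E * strain^2 * tan_d
= pi * 14 * 14.2 * 0.13^2 * 0.13
= pi * 14 * 14.2 * 0.0169 * 0.13
= 1.3721

Q = 1.3721


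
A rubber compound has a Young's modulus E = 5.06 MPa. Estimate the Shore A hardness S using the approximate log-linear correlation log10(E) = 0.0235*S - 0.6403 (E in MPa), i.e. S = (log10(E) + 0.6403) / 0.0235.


log10(E) = 0.0235*S - 0.6403  =>  S = (log10(E) + 0.6403) / 0.0235
log10(5.06) = 0.704151
S = (0.704151 + 0.6403) / 0.0235 = 1.344451 / 0.0235
S = 57.2

Shore A = 57.2


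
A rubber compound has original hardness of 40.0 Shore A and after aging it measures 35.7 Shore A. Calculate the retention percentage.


Retention = aged / original * 100
= 35.7 / 40.0 * 100
= 89.2%

89.2%


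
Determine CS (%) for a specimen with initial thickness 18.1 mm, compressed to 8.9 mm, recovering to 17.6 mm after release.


CS = (t0 - recovered) / (t0 - ts) * 100
= (18.1 - 17.6) / (18.1 - 8.9) * 100
= 0.5 / 9.2 * 100
= 5.4%

5.4%


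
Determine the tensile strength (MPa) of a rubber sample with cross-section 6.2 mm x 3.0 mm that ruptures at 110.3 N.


Area = width * thickness = 6.2 * 3.0 = 18.6 mm^2
TS = force / area = 110.3 / 18.6 = 5.93 MPa

5.93 MPa


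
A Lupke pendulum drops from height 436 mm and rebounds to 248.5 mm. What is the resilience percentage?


Resilience = h_rebound / h_drop * 100
= 248.5 / 436 * 100
= 57.0%

57.0%


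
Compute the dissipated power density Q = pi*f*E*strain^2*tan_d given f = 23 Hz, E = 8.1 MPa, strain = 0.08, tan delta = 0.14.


Q = pi * f * E * strain^2 * tan_d
= pi * 23 * 8.1 * 0.08^2 * 0.14
= pi * 23 * 8.1 * 0.0064 * 0.14
= 0.5244

Q = 0.5244


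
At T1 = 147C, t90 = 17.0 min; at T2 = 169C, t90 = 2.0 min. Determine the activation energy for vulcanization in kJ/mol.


T1 = 420.15 K, T2 = 442.15 K
1/T1 - 1/T2 = 1.1843e-04
ln(t1/t2) = ln(17.0/2.0) = 2.1401
Ea = 8.314 * 2.1401 / 1.1843e-04 = 150241.0247 J/mol
Ea = 150.24 kJ/mol

150.24 kJ/mol


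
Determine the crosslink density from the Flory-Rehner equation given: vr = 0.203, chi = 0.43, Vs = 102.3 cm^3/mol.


ln(1 - vr) = ln(1 - 0.203) = -0.2269
Numerator = -((-0.2269) + 0.203 + 0.43 * 0.203^2) = 0.0062
Denominator = 102.3 * (0.203^(1/3) - 0.203/2) = 49.7396
nu = 0.0062 / 49.7396 = 1.2426e-04 mol/cm^3

1.2426e-04 mol/cm^3


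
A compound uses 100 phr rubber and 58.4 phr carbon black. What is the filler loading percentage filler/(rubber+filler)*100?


Filler % = filler / (rubber + filler) * 100
= 58.4 / (100 + 58.4) * 100
= 58.4 / 158.4 * 100
= 36.87%

36.87%


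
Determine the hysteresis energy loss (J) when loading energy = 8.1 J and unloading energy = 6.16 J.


Hysteresis loss = loading - unloading
= 8.1 - 6.16
= 1.94 J

1.94 J


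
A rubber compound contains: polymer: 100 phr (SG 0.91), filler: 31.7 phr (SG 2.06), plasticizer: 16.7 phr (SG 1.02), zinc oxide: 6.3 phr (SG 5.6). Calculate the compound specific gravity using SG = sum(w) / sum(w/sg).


Sum of weights = 154.7
Volume contributions:
  polymer: 100/0.91 = 109.8901
  filler: 31.7/2.06 = 15.3883
  plasticizer: 16.7/1.02 = 16.3725
  zinc oxide: 6.3/5.6 = 1.1250
Sum of volumes = 142.7760
SG = 154.7 / 142.7760 = 1.084

SG = 1.084


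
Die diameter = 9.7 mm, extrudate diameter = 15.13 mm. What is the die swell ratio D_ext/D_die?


Die swell ratio = D_extrudate / D_die
= 15.13 / 9.7
= 1.56

Die swell = 1.56


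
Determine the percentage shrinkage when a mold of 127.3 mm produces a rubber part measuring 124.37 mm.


Shrinkage = (mold - part) / mold * 100
= (127.3 - 124.37) / 127.3 * 100
= 2.93 / 127.3 * 100
= 2.3%

2.3%


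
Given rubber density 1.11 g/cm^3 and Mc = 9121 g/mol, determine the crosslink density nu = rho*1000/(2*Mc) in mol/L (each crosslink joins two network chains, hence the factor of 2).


nu = rho * 1000 / (2 * Mc)
nu = 1.11 * 1000 / (2 * 9121)
nu = 1110.0 / 18242
nu = 0.0608 mol/L

0.0608 mol/L


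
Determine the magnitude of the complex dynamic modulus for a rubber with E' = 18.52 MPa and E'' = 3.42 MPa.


|E*| = sqrt(E'^2 + E''^2)
= sqrt(18.52^2 + 3.42^2)
= sqrt(342.9904 + 11.6964)
= 18.833 MPa

18.833 MPa


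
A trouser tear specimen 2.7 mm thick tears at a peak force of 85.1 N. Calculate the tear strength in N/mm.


Tear strength = force / thickness
= 85.1 / 2.7
= 31.52 N/mm

31.52 N/mm


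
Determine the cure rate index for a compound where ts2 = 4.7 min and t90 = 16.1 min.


CRI = 100 / (t90 - ts2)
= 100 / (16.1 - 4.7)
= 100 / 11.4
= 8.77 min^-1

8.77 min^-1


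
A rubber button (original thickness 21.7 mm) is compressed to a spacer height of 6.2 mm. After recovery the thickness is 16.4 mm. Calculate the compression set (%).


CS = (t0 - recovered) / (t0 - ts) * 100
= (21.7 - 16.4) / (21.7 - 6.2) * 100
= 5.3 / 15.5 * 100
= 34.2%

34.2%


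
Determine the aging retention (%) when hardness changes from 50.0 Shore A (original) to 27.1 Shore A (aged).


Retention = aged / original * 100
= 27.1 / 50.0 * 100
= 54.2%

54.2%


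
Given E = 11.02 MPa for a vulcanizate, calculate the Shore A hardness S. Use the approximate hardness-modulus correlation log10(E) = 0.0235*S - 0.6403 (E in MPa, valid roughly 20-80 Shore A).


log10(E) = 0.0235*S - 0.6403  =>  S = (log10(E) + 0.6403) / 0.0235
log10(11.02) = 1.042182
S = (1.042182 + 0.6403) / 0.0235 = 1.682482 / 0.0235
S = 71.6

Shore A = 71.6


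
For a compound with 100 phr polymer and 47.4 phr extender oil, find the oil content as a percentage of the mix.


Oil % = oil / (100 + oil) * 100
= 47.4 / (100 + 47.4) * 100
= 47.4 / 147.4 * 100
= 32.16%

32.16%


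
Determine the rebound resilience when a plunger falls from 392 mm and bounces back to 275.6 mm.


Resilience = h_rebound / h_drop * 100
= 275.6 / 392 * 100
= 70.3%

70.3%


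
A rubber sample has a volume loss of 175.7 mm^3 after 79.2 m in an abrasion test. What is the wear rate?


Rate = volume_loss / distance
= 175.7 / 79.2
= 2.218 mm^3/m

2.218 mm^3/m


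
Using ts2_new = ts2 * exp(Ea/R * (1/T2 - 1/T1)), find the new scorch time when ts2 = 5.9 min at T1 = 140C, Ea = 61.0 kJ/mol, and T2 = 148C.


Convert temperatures: T1 = 140 + 273.15 = 413.15 K, T2 = 148 + 273.15 = 421.15 K
ts2_new = 5.9 * exp(61000 / 8.314 * (1/421.15 - 1/413.15))
1/T2 - 1/T1 = -4.5978e-05
ts2_new = 4.21 min

4.21 min


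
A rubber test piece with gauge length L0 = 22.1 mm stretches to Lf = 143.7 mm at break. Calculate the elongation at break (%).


Elongation = (Lf - L0) / L0 * 100
= (143.7 - 22.1) / 22.1 * 100
= 121.6 / 22.1 * 100
= 550.2%

550.2%


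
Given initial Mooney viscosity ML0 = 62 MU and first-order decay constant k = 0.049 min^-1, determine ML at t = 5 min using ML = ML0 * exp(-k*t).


ML = ML0 * exp(-k * t)
ML = 62 * exp(-0.049 * 5)
ML = 62 * 0.7827
ML = 48.53 MU

48.53 MU


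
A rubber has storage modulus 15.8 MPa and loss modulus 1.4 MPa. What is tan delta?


tan delta = E'' / E'
= 1.4 / 15.8
= 0.0886

tan delta = 0.0886


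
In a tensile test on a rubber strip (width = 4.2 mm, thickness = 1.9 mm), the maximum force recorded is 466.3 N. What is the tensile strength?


Area = width * thickness = 4.2 * 1.9 = 7.98 mm^2
TS = force / area = 466.3 / 7.98 = 58.43 MPa

58.43 MPa


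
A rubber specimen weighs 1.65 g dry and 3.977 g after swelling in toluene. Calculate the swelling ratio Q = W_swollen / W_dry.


Q = W_swollen / W_dry
Q = 3.977 / 1.65
Q = 2.41

Q = 2.41


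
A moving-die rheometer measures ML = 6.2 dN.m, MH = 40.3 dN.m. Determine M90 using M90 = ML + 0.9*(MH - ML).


M90 = ML + 0.9 * (MH - ML)
M90 = 6.2 + 0.9 * (40.3 - 6.2)
M90 = 6.2 + 0.9 * 34.1
M90 = 36.89 dN.m

36.89 dN.m


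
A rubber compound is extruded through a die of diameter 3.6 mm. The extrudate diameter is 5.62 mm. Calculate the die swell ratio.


Die swell ratio = D_extrudate / D_die
= 5.62 / 3.6
= 1.561

Die swell = 1.561


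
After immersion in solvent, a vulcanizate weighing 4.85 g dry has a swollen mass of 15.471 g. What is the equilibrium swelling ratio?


Q = W_swollen / W_dry
Q = 15.471 / 4.85
Q = 3.19

Q = 3.19


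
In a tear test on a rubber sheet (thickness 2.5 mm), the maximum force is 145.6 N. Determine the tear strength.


Tear strength = force / thickness
= 145.6 / 2.5
= 58.24 N/mm

58.24 N/mm


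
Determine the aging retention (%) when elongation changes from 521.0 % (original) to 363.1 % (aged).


Retention = aged / original * 100
= 363.1 / 521.0 * 100
= 69.7%

69.7%


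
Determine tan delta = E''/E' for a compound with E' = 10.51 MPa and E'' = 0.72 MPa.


tan delta = E'' / E'
= 0.72 / 10.51
= 0.0685

tan delta = 0.0685


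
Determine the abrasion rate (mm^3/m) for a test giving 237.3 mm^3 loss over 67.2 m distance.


Rate = volume_loss / distance
= 237.3 / 67.2
= 3.531 mm^3/m

3.531 mm^3/m


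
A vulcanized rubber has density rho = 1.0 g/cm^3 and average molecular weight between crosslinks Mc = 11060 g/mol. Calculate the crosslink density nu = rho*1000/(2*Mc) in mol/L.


nu = rho * 1000 / (2 * Mc)
nu = 1.0 * 1000 / (2 * 11060)
nu = 1000.0 / 22120
nu = 0.0452 mol/L

0.0452 mol/L


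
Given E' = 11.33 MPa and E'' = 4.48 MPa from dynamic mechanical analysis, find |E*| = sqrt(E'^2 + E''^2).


|E*| = sqrt(E'^2 + E''^2)
= sqrt(11.33^2 + 4.48^2)
= sqrt(128.3689 + 20.0704)
= 12.184 MPa

12.184 MPa


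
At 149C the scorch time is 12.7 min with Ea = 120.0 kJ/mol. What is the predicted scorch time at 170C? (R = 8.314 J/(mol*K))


Convert temperatures: T1 = 149 + 273.15 = 422.15 K, T2 = 170 + 273.15 = 443.15 K
ts2_new = 12.7 * exp(120000 / 8.314 * (1/443.15 - 1/422.15))
1/T2 - 1/T1 = -1.1225e-04
ts2_new = 2.51 min

2.51 min


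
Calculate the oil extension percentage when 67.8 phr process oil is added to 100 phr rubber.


Oil % = oil / (100 + oil) * 100
= 67.8 / (100 + 67.8) * 100
= 67.8 / 167.8 * 100
= 40.41%

40.41%


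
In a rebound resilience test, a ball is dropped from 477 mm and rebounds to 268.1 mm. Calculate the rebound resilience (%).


Resilience = h_rebound / h_drop * 100
= 268.1 / 477 * 100
= 56.2%

56.2%


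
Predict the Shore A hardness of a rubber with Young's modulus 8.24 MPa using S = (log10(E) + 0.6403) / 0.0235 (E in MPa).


log10(E) = 0.0235*S - 0.6403  =>  S = (log10(E) + 0.6403) / 0.0235
log10(8.24) = 0.915927
S = (0.915927 + 0.6403) / 0.0235 = 1.556227 / 0.0235
S = 66.2

Shore A = 66.2


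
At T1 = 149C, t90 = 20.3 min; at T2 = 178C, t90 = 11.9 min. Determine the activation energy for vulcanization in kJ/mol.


T1 = 422.15 K, T2 = 451.15 K
1/T1 - 1/T2 = 1.5227e-04
ln(t1/t2) = ln(20.3/11.9) = 0.5341
Ea = 8.314 * 0.5341 / 1.5227e-04 = 29161.3828 J/mol
Ea = 29.16 kJ/mol

29.16 kJ/mol


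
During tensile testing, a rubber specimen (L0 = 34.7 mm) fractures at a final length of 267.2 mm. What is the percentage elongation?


Elongation = (Lf - L0) / L0 * 100
= (267.2 - 34.7) / 34.7 * 100
= 232.5 / 34.7 * 100
= 670.0%

670.0%


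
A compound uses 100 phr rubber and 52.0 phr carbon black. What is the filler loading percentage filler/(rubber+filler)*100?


Filler % = filler / (rubber + filler) * 100
= 52.0 / (100 + 52.0) * 100
= 52.0 / 152.0 * 100
= 34.21%

34.21%


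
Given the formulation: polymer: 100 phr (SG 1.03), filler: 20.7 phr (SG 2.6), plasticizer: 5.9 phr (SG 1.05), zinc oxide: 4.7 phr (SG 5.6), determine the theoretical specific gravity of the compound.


Sum of weights = 131.3
Volume contributions:
  polymer: 100/1.03 = 97.0874
  filler: 20.7/2.6 = 7.9615
  plasticizer: 5.9/1.05 = 5.6190
  zinc oxide: 4.7/5.6 = 0.8393
Sum of volumes = 111.5073
SG = 131.3 / 111.5073 = 1.178

SG = 1.178


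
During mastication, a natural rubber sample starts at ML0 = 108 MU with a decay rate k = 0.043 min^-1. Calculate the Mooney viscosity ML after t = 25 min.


ML = ML0 * exp(-k * t)
ML = 108 * exp(-0.043 * 25)
ML = 108 * 0.3413
ML = 36.86 MU

36.86 MU


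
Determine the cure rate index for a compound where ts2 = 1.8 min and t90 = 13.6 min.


CRI = 100 / (t90 - ts2)
= 100 / (13.6 - 1.8)
= 100 / 11.8
= 8.47 min^-1

8.47 min^-1


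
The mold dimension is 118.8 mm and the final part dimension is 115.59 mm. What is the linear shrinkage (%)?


Shrinkage = (mold - part) / mold * 100
= (118.8 - 115.59) / 118.8 * 100
= 3.21 / 118.8 * 100
= 2.7%

2.7%


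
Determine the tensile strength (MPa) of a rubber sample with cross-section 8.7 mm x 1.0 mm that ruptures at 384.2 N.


Area = width * thickness = 8.7 * 1.0 = 8.7 mm^2
TS = force / area = 384.2 / 8.7 = 44.16 MPa

44.16 MPa


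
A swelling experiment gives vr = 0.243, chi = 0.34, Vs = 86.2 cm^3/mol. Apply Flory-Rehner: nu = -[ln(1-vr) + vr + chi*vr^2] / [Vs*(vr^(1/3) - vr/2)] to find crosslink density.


ln(1 - vr) = ln(1 - 0.243) = -0.2784
Numerator = -((-0.2784) + 0.243 + 0.34 * 0.243^2) = 0.0153
Denominator = 86.2 * (0.243^(1/3) - 0.243/2) = 43.3177
nu = 0.0153 / 43.3177 = 3.5356e-04 mol/cm^3

3.5356e-04 mol/cm^3


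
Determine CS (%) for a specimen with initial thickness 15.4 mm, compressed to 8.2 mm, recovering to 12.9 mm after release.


CS = (t0 - recovered) / (t0 - ts) * 100
= (15.4 - 12.9) / (15.4 - 8.2) * 100
= 2.5 / 7.2 * 100
= 34.7%

34.7%


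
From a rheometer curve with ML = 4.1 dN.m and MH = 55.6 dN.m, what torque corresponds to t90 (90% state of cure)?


M90 = ML + 0.9 * (MH - ML)
M90 = 4.1 + 0.9 * (55.6 - 4.1)
M90 = 4.1 + 0.9 * 51.5
M90 = 50.45 dN.m

50.45 dN.m


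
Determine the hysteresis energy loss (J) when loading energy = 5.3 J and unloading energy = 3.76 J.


Hysteresis loss = loading - unloading
= 5.3 - 3.76
= 1.54 J

1.54 J


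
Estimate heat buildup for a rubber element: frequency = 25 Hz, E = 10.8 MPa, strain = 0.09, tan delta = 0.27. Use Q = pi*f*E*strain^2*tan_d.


Q = pi * f * E * strain^2 * tan_d
= pi * 25 * 10.8 * 0.09^2 * 0.27
= pi * 25 * 10.8 * 0.0081 * 0.27
= 1.8551

Q = 1.8551


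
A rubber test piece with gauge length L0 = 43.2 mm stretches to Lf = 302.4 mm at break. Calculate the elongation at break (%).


Elongation = (Lf - L0) / L0 * 100
= (302.4 - 43.2) / 43.2 * 100
= 259.2 / 43.2 * 100
= 600.0%

600.0%


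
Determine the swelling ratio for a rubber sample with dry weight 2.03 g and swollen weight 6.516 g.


Q = W_swollen / W_dry
Q = 6.516 / 2.03
Q = 3.21

Q = 3.21


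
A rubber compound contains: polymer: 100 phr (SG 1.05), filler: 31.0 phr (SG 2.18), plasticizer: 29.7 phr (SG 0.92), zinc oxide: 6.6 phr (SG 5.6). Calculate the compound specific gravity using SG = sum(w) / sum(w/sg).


Sum of weights = 167.3
Volume contributions:
  polymer: 100/1.05 = 95.2381
  filler: 31.0/2.18 = 14.2202
  plasticizer: 29.7/0.92 = 32.2826
  zinc oxide: 6.6/5.6 = 1.1786
Sum of volumes = 142.9195
SG = 167.3 / 142.9195 = 1.171

SG = 1.171


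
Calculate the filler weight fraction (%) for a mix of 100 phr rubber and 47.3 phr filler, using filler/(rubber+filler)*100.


Filler % = filler / (rubber + filler) * 100
= 47.3 / (100 + 47.3) * 100
= 47.3 / 147.3 * 100
= 32.11%

32.11%


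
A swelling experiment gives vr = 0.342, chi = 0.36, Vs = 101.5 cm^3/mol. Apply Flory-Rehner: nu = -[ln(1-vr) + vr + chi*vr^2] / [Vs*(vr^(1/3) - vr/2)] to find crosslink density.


ln(1 - vr) = ln(1 - 0.342) = -0.4186
Numerator = -((-0.4186) + 0.342 + 0.36 * 0.342^2) = 0.0344
Denominator = 101.5 * (0.342^(1/3) - 0.342/2) = 53.6244
nu = 0.0344 / 53.6244 = 6.4231e-04 mol/cm^3

6.4231e-04 mol/cm^3


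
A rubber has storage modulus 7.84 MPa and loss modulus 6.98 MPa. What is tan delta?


tan delta = E'' / E'
= 6.98 / 7.84
= 0.8903

tan delta = 0.8903


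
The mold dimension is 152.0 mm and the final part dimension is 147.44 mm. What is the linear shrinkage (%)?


Shrinkage = (mold - part) / mold * 100
= (152.0 - 147.44) / 152.0 * 100
= 4.56 / 152.0 * 100
= 3.0%

3.0%


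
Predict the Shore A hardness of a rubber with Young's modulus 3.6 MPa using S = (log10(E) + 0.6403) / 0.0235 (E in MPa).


log10(E) = 0.0235*S - 0.6403  =>  S = (log10(E) + 0.6403) / 0.0235
log10(3.6) = 0.556303
S = (0.556303 + 0.6403) / 0.0235 = 1.196603 / 0.0235
S = 50.9

Shore A = 50.9


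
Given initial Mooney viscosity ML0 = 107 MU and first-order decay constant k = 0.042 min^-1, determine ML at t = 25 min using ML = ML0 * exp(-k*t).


ML = ML0 * exp(-k * t)
ML = 107 * exp(-0.042 * 25)
ML = 107 * 0.3499
ML = 37.44 MU

37.44 MU


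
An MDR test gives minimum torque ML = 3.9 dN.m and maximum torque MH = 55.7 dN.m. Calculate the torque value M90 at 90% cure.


M90 = ML + 0.9 * (MH - ML)
M90 = 3.9 + 0.9 * (55.7 - 3.9)
M90 = 3.9 + 0.9 * 51.8
M90 = 50.52 dN.m

50.52 dN.m


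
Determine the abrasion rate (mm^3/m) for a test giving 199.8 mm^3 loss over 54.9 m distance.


Rate = volume_loss / distance
= 199.8 / 54.9
= 3.639 mm^3/m

3.639 mm^3/m


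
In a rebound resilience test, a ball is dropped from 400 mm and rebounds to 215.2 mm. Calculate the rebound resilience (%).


Resilience = h_rebound / h_drop * 100
= 215.2 / 400 * 100
= 53.8%

53.8%


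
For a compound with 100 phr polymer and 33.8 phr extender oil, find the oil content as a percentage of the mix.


Oil % = oil / (100 + oil) * 100
= 33.8 / (100 + 33.8) * 100
= 33.8 / 133.8 * 100
= 25.26%

25.26%


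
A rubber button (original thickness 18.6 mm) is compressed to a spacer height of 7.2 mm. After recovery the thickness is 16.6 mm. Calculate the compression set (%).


CS = (t0 - recovered) / (t0 - ts) * 100
= (18.6 - 16.6) / (18.6 - 7.2) * 100
= 2.0 / 11.4 * 100
= 17.5%

17.5%


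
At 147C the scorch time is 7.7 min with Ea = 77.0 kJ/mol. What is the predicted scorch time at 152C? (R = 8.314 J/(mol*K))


Convert temperatures: T1 = 147 + 273.15 = 420.15 K, T2 = 152 + 273.15 = 425.15 K
ts2_new = 7.7 * exp(77000 / 8.314 * (1/425.15 - 1/420.15))
1/T2 - 1/T1 = -2.7991e-05
ts2_new = 5.94 min

5.94 min


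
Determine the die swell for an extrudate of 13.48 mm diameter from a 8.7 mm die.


Die swell ratio = D_extrudate / D_die
= 13.48 / 8.7
= 1.549

Die swell = 1.549


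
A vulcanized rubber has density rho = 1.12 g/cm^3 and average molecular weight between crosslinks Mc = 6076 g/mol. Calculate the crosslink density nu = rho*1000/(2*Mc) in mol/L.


nu = rho * 1000 / (2 * Mc)
nu = 1.12 * 1000 / (2 * 6076)
nu = 1120.0 / 12152
nu = 0.0922 mol/L

0.0922 mol/L


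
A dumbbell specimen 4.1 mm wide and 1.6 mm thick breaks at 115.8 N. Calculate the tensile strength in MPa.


Area = width * thickness = 4.1 * 1.6 = 6.56 mm^2
TS = force / area = 115.8 / 6.56 = 17.65 MPa

17.65 MPa


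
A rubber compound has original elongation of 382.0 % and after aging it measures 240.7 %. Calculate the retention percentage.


Retention = aged / original * 100
= 240.7 / 382.0 * 100
= 63.0%

63.0%


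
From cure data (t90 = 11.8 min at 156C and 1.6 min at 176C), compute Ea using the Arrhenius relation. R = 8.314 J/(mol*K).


T1 = 429.15 K, T2 = 449.15 K
1/T1 - 1/T2 = 1.0376e-04
ln(t1/t2) = ln(11.8/1.6) = 1.9981
Ea = 8.314 * 1.9981 / 1.0376e-04 = 160102.0433 J/mol
Ea = 160.1 kJ/mol

160.1 kJ/mol


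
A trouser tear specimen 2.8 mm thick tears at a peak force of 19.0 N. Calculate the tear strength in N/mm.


Tear strength = force / thickness
= 19.0 / 2.8
= 6.79 N/mm

6.79 N/mm


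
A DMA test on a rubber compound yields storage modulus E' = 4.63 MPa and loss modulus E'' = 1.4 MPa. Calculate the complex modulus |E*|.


|E*| = sqrt(E'^2 + E''^2)
= sqrt(4.63^2 + 1.4^2)
= sqrt(21.4369 + 1.9600)
= 4.837 MPa

4.837 MPa


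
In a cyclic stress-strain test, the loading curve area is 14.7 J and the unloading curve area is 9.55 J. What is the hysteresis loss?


Hysteresis loss = loading - unloading
= 14.7 - 9.55
= 5.15 J

5.15 J


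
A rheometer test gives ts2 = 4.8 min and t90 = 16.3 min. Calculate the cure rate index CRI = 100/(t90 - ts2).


CRI = 100 / (t90 - ts2)
= 100 / (16.3 - 4.8)
= 100 / 11.5
= 8.7 min^-1

8.7 min^-1


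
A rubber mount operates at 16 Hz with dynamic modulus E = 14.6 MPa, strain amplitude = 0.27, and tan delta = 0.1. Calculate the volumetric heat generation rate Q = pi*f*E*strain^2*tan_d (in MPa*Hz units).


Q = pi * f * E * strain^2 * tan_d
= pi * 16 * 14.6 * 0.27^2 * 0.1
= pi * 16 * 14.6 * 0.0729 * 0.1
= 5.3500

Q = 5.3500


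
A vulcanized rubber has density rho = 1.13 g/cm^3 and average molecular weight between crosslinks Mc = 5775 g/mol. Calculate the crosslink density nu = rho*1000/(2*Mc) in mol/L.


nu = rho * 1000 / (2 * Mc)
nu = 1.13 * 1000 / (2 * 5775)
nu = 1130.0 / 11550
nu = 0.0978 mol/L

0.0978 mol/L


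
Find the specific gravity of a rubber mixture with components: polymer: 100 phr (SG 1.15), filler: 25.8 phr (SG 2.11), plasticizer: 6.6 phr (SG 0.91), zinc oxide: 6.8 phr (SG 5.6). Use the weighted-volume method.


Sum of weights = 139.2
Volume contributions:
  polymer: 100/1.15 = 86.9565
  filler: 25.8/2.11 = 12.2275
  plasticizer: 6.6/0.91 = 7.2527
  zinc oxide: 6.8/5.6 = 1.2143
Sum of volumes = 107.6510
SG = 139.2 / 107.6510 = 1.293

SG = 1.293


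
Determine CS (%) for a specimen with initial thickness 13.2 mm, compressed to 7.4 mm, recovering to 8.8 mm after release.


CS = (t0 - recovered) / (t0 - ts) * 100
= (13.2 - 8.8) / (13.2 - 7.4) * 100
= 4.4 / 5.8 * 100
= 75.9%

75.9%


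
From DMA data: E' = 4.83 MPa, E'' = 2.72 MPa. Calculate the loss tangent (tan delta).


tan delta = E'' / E'
= 2.72 / 4.83
= 0.5631

tan delta = 0.5631


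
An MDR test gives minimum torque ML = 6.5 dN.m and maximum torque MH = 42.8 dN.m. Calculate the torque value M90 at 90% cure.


M90 = ML + 0.9 * (MH - ML)
M90 = 6.5 + 0.9 * (42.8 - 6.5)
M90 = 6.5 + 0.9 * 36.3
M90 = 39.17 dN.m

39.17 dN.m


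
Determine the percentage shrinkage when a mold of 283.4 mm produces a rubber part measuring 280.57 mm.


Shrinkage = (mold - part) / mold * 100
= (283.4 - 280.57) / 283.4 * 100
= 2.83 / 283.4 * 100
= 1.0%

1.0%


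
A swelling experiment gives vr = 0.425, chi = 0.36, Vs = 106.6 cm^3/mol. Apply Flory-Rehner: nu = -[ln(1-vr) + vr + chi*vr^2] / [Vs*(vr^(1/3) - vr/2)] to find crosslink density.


ln(1 - vr) = ln(1 - 0.425) = -0.5534
Numerator = -((-0.5534) + 0.425 + 0.36 * 0.425^2) = 0.0634
Denominator = 106.6 * (0.425^(1/3) - 0.425/2) = 57.4944
nu = 0.0634 / 57.4944 = 0.0011 mol/cm^3

0.0011 mol/cm^3


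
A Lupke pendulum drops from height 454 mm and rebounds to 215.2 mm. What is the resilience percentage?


Resilience = h_rebound / h_drop * 100
= 215.2 / 454 * 100
= 47.4%

47.4%


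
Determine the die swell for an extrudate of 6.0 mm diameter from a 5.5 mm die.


Die swell ratio = D_extrudate / D_die
= 6.0 / 5.5
= 1.091

Die swell = 1.091


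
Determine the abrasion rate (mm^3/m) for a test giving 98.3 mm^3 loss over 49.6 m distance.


Rate = volume_loss / distance
= 98.3 / 49.6
= 1.982 mm^3/m

1.982 mm^3/m


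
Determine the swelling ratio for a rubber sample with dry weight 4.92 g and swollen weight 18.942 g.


Q = W_swollen / W_dry
Q = 18.942 / 4.92
Q = 3.85

Q = 3.85


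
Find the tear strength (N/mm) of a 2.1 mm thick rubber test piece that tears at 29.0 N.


Tear strength = force / thickness
= 29.0 / 2.1
= 13.81 N/mm

13.81 N/mm


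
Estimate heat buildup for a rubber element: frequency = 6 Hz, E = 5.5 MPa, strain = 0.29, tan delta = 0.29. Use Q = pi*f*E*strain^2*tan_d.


Q = pi * f * E * strain^2 * tan_d
= pi * 6 * 5.5 * 0.29^2 * 0.29
= pi * 6 * 5.5 * 0.0841 * 0.29
= 2.5285

Q = 2.5285


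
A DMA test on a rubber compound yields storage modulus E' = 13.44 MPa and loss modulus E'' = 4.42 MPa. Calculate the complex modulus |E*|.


|E*| = sqrt(E'^2 + E''^2)
= sqrt(13.44^2 + 4.42^2)
= sqrt(180.6336 + 19.5364)
= 14.148 MPa

14.148 MPa


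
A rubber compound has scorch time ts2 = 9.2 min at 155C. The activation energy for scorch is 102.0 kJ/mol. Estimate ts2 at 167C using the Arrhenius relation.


Convert temperatures: T1 = 155 + 273.15 = 428.15 K, T2 = 167 + 273.15 = 440.15 K
ts2_new = 9.2 * exp(102000 / 8.314 * (1/440.15 - 1/428.15))
1/T2 - 1/T1 = -6.3677e-05
ts2_new = 4.21 min

4.21 min


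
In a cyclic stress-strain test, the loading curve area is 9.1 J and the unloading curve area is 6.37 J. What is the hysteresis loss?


Hysteresis loss = loading - unloading
= 9.1 - 6.37
= 2.73 J

2.73 J


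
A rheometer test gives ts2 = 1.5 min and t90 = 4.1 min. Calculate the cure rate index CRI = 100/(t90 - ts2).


CRI = 100 / (t90 - ts2)
= 100 / (4.1 - 1.5)
= 100 / 2.6
= 38.46 min^-1

38.46 min^-1


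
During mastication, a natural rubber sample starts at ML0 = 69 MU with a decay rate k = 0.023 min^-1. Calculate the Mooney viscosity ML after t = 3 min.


ML = ML0 * exp(-k * t)
ML = 69 * exp(-0.023 * 3)
ML = 69 * 0.9333
ML = 64.4 MU

64.4 MU


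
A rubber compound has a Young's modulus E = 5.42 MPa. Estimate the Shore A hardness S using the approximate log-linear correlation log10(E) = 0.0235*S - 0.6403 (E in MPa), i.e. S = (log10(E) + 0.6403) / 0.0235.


log10(E) = 0.0235*S - 0.6403  =>  S = (log10(E) + 0.6403) / 0.0235
log10(5.42) = 0.733999
S = (0.733999 + 0.6403) / 0.0235 = 1.374299 / 0.0235
S = 58.5

Shore A = 58.5


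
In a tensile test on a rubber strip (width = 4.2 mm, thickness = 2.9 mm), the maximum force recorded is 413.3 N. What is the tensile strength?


Area = width * thickness = 4.2 * 2.9 = 12.18 mm^2
TS = force / area = 413.3 / 12.18 = 33.93 MPa

33.93 MPa


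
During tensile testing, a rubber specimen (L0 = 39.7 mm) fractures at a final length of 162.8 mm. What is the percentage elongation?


Elongation = (Lf - L0) / L0 * 100
= (162.8 - 39.7) / 39.7 * 100
= 123.1 / 39.7 * 100
= 310.1%

310.1%


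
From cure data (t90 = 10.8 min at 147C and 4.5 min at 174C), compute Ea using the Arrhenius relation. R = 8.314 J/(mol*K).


T1 = 420.15 K, T2 = 447.15 K
1/T1 - 1/T2 = 1.4372e-04
ln(t1/t2) = ln(10.8/4.5) = 0.8755
Ea = 8.314 * 0.8755 / 1.4372e-04 = 50645.9243 J/mol
Ea = 50.65 kJ/mol

50.65 kJ/mol


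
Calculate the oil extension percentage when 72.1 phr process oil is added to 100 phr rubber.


Oil % = oil / (100 + oil) * 100
= 72.1 / (100 + 72.1) * 100
= 72.1 / 172.1 * 100
= 41.89%

41.89%


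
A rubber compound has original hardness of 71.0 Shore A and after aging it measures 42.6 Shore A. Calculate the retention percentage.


Retention = aged / original * 100
= 42.6 / 71.0 * 100
= 60.0%

60.0%


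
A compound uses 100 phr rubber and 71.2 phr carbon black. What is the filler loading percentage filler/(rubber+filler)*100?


Filler % = filler / (rubber + filler) * 100
= 71.2 / (100 + 71.2) * 100
= 71.2 / 171.2 * 100
= 41.59%

41.59%


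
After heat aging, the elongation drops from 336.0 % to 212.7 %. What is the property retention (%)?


Retention = aged / original * 100
= 212.7 / 336.0 * 100
= 63.3%

63.3%


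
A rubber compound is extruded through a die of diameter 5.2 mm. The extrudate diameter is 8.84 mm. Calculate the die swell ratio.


Die swell ratio = D_extrudate / D_die
= 8.84 / 5.2
= 1.7

Die swell = 1.7


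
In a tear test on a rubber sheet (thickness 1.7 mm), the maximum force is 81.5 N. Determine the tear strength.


Tear strength = force / thickness
= 81.5 / 1.7
= 47.94 N/mm

47.94 N/mm


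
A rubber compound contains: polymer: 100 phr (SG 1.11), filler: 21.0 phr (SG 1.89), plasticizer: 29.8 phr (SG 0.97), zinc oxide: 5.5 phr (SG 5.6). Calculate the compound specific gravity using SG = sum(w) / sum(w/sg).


Sum of weights = 156.3
Volume contributions:
  polymer: 100/1.11 = 90.0901
  filler: 21.0/1.89 = 11.1111
  plasticizer: 29.8/0.97 = 30.7216
  zinc oxide: 5.5/5.6 = 0.9821
Sum of volumes = 132.9050
SG = 156.3 / 132.9050 = 1.176

SG = 1.176


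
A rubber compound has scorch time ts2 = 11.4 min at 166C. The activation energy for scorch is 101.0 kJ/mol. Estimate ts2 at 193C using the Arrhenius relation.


Convert temperatures: T1 = 166 + 273.15 = 439.15 K, T2 = 193 + 273.15 = 466.15 K
ts2_new = 11.4 * exp(101000 / 8.314 * (1/466.15 - 1/439.15))
1/T2 - 1/T1 = -1.3189e-04
ts2_new = 2.3 min

2.3 min


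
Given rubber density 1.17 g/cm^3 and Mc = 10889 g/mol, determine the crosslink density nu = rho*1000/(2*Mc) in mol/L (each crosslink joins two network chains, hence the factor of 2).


nu = rho * 1000 / (2 * Mc)
nu = 1.17 * 1000 / (2 * 10889)
nu = 1170.0 / 21778
nu = 0.0537 mol/L

0.0537 mol/L


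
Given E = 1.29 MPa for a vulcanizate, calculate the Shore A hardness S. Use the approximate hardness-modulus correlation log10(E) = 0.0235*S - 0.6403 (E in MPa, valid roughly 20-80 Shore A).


log10(E) = 0.0235*S - 0.6403  =>  S = (log10(E) + 0.6403) / 0.0235
log10(1.29) = 0.110590
S = (0.110590 + 0.6403) / 0.0235 = 0.750890 / 0.0235
S = 32.0

Shore A = 32.0


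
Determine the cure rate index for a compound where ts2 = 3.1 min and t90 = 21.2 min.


CRI = 100 / (t90 - ts2)
= 100 / (21.2 - 3.1)
= 100 / 18.1
= 5.52 min^-1

5.52 min^-1


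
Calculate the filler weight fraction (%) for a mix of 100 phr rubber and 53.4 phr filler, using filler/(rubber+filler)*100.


Filler % = filler / (rubber + filler) * 100
= 53.4 / (100 + 53.4) * 100
= 53.4 / 153.4 * 100
= 34.81%

34.81%


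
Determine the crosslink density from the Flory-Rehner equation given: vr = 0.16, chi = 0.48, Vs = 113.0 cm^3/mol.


ln(1 - vr) = ln(1 - 0.16) = -0.1744
Numerator = -((-0.1744) + 0.16 + 0.48 * 0.16^2) = 0.0021
Denominator = 113.0 * (0.16^(1/3) - 0.16/2) = 52.3058
nu = 0.0021 / 52.3058 = 3.9487e-05 mol/cm^3

3.9487e-05 mol/cm^3


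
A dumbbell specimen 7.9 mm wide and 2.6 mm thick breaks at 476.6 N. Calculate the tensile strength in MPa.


Area = width * thickness = 7.9 * 2.6 = 20.54 mm^2
TS = force / area = 476.6 / 20.54 = 23.2 MPa

23.2 MPa


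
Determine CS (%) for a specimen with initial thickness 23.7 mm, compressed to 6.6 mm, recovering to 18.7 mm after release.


CS = (t0 - recovered) / (t0 - ts) * 100
= (23.7 - 18.7) / (23.7 - 6.6) * 100
= 5.0 / 17.1 * 100
= 29.2%

29.2%


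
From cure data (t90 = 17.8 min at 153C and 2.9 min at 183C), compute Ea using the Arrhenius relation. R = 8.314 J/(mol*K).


T1 = 426.15 K, T2 = 456.15 K
1/T1 - 1/T2 = 1.5433e-04
ln(t1/t2) = ln(17.8/2.9) = 1.8145
Ea = 8.314 * 1.8145 / 1.5433e-04 = 97749.1458 J/mol
Ea = 97.75 kJ/mol

97.75 kJ/mol


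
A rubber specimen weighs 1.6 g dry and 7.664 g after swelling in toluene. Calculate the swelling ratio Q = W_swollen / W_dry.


Q = W_swollen / W_dry
Q = 7.664 / 1.6
Q = 4.79

Q = 4.79


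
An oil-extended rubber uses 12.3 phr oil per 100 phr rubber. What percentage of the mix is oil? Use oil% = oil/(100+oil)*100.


Oil % = oil / (100 + oil) * 100
= 12.3 / (100 + 12.3) * 100
= 12.3 / 112.3 * 100
= 10.95%

10.95%


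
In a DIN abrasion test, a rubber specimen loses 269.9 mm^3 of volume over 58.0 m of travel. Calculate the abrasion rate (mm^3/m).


Rate = volume_loss / distance
= 269.9 / 58.0
= 4.653 mm^3/m

4.653 mm^3/m


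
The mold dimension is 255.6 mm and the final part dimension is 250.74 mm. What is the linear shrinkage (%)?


Shrinkage = (mold - part) / mold * 100
= (255.6 - 250.74) / 255.6 * 100
= 4.86 / 255.6 * 100
= 1.9%

1.9%


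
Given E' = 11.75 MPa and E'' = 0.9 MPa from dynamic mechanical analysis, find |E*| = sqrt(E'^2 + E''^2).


|E*| = sqrt(E'^2 + E''^2)
= sqrt(11.75^2 + 0.9^2)
= sqrt(138.0625 + 0.8100)
= 11.784 MPa

11.784 MPa


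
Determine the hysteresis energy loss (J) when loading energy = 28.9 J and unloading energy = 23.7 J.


Hysteresis loss = loading - unloading
= 28.9 - 23.7
= 5.2 J

5.2 J


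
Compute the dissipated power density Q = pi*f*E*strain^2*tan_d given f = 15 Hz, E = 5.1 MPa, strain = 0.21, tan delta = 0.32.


Q = pi * f * E * strain^2 * tan_d
= pi * 15 * 5.1 * 0.21^2 * 0.32
= pi * 15 * 5.1 * 0.0441 * 0.32
= 3.3916

Q = 3.3916


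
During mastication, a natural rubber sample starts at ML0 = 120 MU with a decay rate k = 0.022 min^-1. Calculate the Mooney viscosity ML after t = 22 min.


ML = ML0 * exp(-k * t)
ML = 120 * exp(-0.022 * 22)
ML = 120 * 0.6163
ML = 73.96 MU

73.96 MU


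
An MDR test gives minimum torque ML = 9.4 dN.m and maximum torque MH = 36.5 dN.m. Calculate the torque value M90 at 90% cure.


M90 = ML + 0.9 * (MH - ML)
M90 = 9.4 + 0.9 * (36.5 - 9.4)
M90 = 9.4 + 0.9 * 27.1
M90 = 33.79 dN.m

33.79 dN.m


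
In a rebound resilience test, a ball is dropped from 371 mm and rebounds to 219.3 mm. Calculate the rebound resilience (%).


Resilience = h_rebound / h_drop * 100
= 219.3 / 371 * 100
= 59.1%

59.1%


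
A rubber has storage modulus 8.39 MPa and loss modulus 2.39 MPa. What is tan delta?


tan delta = E'' / E'
= 2.39 / 8.39
= 0.2849

tan delta = 0.2849


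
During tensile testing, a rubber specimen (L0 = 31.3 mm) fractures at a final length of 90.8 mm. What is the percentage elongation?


Elongation = (Lf - L0) / L0 * 100
= (90.8 - 31.3) / 31.3 * 100
= 59.5 / 31.3 * 100
= 190.1%

190.1%


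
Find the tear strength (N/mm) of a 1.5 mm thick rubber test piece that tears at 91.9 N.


Tear strength = force / thickness
= 91.9 / 1.5
= 61.27 N/mm

61.27 N/mm


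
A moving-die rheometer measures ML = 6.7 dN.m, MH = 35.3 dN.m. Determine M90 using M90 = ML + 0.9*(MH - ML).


M90 = ML + 0.9 * (MH - ML)
M90 = 6.7 + 0.9 * (35.3 - 6.7)
M90 = 6.7 + 0.9 * 28.6
M90 = 32.44 dN.m

32.44 dN.m


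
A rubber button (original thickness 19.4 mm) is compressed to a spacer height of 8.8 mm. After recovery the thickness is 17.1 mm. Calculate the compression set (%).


CS = (t0 - recovered) / (t0 - ts) * 100
= (19.4 - 17.1) / (19.4 - 8.8) * 100
= 2.3 / 10.6 * 100
= 21.7%

21.7%


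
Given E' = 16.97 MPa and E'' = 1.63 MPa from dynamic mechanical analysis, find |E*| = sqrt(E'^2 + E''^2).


|E*| = sqrt(E'^2 + E''^2)
= sqrt(16.97^2 + 1.63^2)
= sqrt(287.9809 + 2.6569)
= 17.048 MPa

17.048 MPa


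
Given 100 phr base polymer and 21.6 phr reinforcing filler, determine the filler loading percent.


Filler % = filler / (rubber + filler) * 100
= 21.6 / (100 + 21.6) * 100
= 21.6 / 121.6 * 100
= 17.76%

17.76%
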